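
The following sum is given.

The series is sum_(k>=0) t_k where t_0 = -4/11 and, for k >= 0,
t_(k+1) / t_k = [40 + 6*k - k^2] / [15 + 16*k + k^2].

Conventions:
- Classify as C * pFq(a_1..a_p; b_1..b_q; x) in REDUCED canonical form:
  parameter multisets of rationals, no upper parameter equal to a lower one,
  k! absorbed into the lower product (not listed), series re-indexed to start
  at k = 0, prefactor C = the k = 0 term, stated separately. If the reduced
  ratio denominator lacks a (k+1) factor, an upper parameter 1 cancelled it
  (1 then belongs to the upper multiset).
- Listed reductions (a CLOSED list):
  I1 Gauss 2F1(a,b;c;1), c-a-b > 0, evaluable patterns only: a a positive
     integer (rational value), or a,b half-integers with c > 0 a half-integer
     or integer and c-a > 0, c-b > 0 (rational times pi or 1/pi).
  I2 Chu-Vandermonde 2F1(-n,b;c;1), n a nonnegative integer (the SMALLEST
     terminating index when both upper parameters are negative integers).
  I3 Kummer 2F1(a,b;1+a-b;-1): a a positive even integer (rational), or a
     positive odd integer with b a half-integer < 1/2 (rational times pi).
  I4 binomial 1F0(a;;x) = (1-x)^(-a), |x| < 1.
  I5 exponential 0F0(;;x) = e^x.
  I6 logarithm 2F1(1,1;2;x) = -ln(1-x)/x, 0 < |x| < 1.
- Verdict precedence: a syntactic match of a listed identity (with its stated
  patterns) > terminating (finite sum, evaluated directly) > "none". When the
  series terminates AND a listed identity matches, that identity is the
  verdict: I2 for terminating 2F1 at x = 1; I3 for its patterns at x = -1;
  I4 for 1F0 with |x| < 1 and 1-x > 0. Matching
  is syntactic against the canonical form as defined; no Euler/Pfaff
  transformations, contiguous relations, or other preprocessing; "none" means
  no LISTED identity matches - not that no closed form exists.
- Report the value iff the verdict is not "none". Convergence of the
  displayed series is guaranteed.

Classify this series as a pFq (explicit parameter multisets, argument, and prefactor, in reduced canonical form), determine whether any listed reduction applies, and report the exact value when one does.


Key step: from the first term -4/11: factor the ratio over Q (prefactor -4/11): negated roots = parameters.
Ratio: r(k) = (-1) * (k-10) (k+4) / [(k+15) (k+1)] - rational in k, leading ratio (-1); with t_0 = -4/11, classification follows.

x = -1 here; the reduced form reads 2F1, upper {-10, 4}, lower {15}, C = -4/11. Verdict: this is Kummer (I3) (x = -1; c = 15 equals 1+a-b for upper {-10, 4}: listed pattern). Sum: -182/33.


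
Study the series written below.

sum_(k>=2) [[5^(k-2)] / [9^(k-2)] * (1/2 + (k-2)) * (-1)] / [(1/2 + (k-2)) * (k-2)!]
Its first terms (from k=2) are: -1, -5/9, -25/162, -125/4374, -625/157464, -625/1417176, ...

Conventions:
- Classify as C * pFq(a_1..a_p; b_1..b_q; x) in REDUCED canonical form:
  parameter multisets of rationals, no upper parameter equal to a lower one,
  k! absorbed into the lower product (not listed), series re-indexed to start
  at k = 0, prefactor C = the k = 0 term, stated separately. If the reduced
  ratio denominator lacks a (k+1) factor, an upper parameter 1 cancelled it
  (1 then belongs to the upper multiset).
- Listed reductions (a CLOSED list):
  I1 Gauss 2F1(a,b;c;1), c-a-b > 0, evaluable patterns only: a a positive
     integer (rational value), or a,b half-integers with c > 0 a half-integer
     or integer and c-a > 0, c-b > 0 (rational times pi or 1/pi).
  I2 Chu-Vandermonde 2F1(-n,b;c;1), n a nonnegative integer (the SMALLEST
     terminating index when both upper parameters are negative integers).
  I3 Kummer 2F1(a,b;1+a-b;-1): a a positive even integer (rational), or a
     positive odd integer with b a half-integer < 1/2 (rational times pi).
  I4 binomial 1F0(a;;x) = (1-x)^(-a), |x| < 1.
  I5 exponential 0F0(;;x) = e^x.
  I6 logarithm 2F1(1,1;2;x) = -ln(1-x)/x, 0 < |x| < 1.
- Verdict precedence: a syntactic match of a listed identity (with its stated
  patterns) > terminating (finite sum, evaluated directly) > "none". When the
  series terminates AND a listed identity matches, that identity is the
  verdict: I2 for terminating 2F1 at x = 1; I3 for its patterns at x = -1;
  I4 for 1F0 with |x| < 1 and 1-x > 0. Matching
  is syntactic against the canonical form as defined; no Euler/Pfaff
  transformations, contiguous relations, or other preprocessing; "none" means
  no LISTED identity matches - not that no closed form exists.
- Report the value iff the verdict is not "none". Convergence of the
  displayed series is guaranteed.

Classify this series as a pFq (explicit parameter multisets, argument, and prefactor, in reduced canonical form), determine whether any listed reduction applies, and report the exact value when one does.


Prefactor -1, argument 5/9: 0F0 with upper {-} over lower {-}. Verdict: the exponential series (I5) fires (the 0F0 exponential series at x = 5/9). Value: (-1) * e^(5/9).

Key observation: t_0 = -1 here, and the factor k + 1/2 cancels (top and bottom), leaving C = -1, x = 5/9.
Term ratio: r(k) = (5/9) * 1 / [(k+1)] - rational in k, leading ratio (5/9); with t_0 = -1, classification follows.


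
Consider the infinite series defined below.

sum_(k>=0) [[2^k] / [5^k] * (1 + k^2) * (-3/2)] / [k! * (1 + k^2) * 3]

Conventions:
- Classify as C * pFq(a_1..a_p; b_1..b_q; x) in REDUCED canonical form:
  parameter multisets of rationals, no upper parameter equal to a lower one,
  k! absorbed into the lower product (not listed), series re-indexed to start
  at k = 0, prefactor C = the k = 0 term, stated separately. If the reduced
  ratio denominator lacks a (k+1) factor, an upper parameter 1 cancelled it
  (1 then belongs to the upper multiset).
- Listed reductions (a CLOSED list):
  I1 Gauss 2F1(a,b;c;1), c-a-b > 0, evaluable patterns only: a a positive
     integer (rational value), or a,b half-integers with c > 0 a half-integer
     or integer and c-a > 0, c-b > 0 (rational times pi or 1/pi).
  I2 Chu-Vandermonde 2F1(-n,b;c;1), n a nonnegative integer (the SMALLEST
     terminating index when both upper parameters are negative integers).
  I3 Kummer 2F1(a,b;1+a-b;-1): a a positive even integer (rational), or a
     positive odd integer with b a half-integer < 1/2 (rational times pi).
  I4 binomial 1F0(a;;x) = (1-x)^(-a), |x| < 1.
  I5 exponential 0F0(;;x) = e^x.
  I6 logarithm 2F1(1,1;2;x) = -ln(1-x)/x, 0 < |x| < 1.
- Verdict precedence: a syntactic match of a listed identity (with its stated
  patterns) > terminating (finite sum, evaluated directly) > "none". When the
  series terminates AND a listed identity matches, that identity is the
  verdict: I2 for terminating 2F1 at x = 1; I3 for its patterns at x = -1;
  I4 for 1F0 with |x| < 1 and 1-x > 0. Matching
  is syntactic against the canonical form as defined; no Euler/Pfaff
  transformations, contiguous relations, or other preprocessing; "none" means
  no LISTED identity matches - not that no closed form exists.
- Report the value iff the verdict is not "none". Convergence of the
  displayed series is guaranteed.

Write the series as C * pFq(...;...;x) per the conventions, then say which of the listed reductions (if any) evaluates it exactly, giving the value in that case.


Canonical form: C = -1/2 times 0F0 with upper {-}, lower {-}, x = 2/5. Verdict: the exponential series (I5) applies (the 0F0 exponential series at x = 2/5). Its exact value is (-1/2) * e^(2/5).

The tell: x = (2/5) and the two geometric factors (C = -1/2) combine into one argument.
Term ratio: r(k) = (2/5) * 1 / [(k+1)] - rational; roots negated = parameters, x = (2/5), C = -1/2.


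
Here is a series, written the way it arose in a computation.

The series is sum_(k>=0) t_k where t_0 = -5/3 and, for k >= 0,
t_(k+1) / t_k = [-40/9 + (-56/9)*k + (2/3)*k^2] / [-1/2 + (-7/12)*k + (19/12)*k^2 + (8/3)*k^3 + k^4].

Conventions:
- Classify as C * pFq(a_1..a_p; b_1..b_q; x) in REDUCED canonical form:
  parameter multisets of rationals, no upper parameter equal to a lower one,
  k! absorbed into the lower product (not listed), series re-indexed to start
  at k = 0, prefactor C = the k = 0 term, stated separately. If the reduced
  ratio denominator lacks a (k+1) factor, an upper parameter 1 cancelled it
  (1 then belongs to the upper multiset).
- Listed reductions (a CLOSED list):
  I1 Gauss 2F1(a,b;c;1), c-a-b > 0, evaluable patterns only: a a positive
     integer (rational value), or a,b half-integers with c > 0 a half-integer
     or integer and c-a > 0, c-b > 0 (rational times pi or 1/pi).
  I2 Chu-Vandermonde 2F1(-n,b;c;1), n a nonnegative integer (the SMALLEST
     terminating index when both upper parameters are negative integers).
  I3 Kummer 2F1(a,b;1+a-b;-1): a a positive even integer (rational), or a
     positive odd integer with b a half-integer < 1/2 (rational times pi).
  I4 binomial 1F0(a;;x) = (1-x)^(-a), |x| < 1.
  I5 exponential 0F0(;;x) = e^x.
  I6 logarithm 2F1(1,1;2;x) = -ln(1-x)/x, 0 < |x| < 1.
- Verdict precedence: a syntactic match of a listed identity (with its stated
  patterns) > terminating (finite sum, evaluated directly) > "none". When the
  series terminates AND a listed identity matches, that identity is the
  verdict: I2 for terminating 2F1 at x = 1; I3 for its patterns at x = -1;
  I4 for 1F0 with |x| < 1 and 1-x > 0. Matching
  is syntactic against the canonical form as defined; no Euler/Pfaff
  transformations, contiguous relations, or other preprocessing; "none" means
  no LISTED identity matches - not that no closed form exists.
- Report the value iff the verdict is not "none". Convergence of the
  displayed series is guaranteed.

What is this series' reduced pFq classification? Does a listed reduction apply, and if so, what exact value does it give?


With C = -5/3: the canonical form is 1F2(-10; -1/2, 3/2; 2/3). Verdict: terminating - the sum ends at index 10 because -10 is a negative integer; exact evaluation follows. Exact value: 138180330025452760785769/16786213638351436904625.

The tell: x = (2/3) and the ratio is unreduced: k + 2/3 divides both sides (prefactor -5/3).
Step ratio: r(k) = (2/3) * (k-10) / [(k-1/2) (k+3/2) (k+1)] - poly over poly, x = (2/3) from leading terms; C = -5/3 at k = 0.


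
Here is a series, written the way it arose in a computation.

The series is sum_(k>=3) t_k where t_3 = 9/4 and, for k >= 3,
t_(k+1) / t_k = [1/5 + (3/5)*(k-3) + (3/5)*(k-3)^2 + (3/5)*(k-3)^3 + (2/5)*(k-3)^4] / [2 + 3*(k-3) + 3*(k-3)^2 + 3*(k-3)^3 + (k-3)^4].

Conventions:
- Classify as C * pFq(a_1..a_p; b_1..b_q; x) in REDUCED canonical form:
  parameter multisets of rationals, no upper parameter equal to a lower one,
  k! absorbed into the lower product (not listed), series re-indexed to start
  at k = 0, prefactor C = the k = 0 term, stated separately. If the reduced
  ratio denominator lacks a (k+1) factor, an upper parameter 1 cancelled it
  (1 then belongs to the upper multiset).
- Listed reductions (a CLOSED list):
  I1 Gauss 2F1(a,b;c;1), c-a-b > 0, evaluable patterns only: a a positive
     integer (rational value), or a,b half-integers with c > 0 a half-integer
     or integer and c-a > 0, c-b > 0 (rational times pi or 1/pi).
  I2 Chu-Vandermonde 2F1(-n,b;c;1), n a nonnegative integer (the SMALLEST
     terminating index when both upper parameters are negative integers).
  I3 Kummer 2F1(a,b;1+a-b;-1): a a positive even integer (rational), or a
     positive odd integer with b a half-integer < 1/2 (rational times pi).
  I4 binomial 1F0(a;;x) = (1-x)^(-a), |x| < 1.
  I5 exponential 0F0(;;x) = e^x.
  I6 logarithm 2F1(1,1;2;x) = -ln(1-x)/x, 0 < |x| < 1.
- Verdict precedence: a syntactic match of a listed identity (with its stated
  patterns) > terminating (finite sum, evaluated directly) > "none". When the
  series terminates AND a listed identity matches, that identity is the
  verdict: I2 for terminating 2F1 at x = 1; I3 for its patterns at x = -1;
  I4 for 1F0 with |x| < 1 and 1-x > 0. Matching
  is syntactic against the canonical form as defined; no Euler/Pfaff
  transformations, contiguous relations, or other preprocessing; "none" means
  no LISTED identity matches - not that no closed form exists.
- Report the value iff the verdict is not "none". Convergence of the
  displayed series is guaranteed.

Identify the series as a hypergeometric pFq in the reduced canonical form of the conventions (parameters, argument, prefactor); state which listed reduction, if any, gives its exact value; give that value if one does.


At argument 2/5: a 2F1 with upper {1/2, 1}, lower {2}, scaled by C = 9/4. Verdict: none here - no I1-I6 shape fits x = 2/5 with lower {2}.

Key observation: t_0 being 9/4, cancel k^2 + 1 from the displayed ratio first; then prefactor 9/4.
Consecutive-term ratio: r(k) = (2/5) * (k+1/2) (k+1) / [(k+2) (k+1)] - rational; roots negated = parameters, x = (2/5), C = 9/4.


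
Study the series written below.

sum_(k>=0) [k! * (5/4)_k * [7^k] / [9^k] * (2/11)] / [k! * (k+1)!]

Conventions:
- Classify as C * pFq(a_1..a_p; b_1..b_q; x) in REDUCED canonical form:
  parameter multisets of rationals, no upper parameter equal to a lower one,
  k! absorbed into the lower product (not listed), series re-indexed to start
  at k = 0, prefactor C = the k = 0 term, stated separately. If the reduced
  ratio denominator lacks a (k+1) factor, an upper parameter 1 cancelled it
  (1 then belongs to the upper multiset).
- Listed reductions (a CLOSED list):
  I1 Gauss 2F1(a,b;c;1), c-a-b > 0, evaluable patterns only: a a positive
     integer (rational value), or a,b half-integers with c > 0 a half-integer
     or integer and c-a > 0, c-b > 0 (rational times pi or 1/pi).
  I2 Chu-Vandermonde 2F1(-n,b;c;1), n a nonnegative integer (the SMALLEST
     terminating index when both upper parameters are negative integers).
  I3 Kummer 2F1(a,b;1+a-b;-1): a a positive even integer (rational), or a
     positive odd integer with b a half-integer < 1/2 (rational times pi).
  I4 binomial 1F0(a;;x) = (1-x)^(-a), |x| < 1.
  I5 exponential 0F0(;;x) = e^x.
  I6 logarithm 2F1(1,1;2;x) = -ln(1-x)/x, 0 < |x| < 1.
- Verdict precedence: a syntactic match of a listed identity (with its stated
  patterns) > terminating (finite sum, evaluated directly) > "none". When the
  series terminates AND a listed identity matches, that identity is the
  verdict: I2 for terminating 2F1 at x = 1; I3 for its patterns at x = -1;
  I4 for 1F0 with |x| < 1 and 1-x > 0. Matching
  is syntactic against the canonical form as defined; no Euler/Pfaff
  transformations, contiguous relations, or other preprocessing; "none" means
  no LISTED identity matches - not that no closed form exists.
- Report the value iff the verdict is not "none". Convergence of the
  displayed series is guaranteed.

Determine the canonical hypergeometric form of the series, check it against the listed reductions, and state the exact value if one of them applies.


The series (x = 7/9) is 2F1: upper {1, 5/4}, lower {2}, prefactor 2/11. Verdict: none. A 2F1 with upper {1, 5/4} fits none of I1-I6 at x = 7/9; the sum runs forever.

The tell: t_0 being 2/11, the factorial ratio (C = 2/11) (k+a-1)!/(a-1)! is a rising factorial (a)_k.
Ratio: r(k) = (7/9) * (k+1) (k+5/4) / [(k+2) (k+1)] ; factor over Q: parameters, x = (7/9), and C = 2/11.


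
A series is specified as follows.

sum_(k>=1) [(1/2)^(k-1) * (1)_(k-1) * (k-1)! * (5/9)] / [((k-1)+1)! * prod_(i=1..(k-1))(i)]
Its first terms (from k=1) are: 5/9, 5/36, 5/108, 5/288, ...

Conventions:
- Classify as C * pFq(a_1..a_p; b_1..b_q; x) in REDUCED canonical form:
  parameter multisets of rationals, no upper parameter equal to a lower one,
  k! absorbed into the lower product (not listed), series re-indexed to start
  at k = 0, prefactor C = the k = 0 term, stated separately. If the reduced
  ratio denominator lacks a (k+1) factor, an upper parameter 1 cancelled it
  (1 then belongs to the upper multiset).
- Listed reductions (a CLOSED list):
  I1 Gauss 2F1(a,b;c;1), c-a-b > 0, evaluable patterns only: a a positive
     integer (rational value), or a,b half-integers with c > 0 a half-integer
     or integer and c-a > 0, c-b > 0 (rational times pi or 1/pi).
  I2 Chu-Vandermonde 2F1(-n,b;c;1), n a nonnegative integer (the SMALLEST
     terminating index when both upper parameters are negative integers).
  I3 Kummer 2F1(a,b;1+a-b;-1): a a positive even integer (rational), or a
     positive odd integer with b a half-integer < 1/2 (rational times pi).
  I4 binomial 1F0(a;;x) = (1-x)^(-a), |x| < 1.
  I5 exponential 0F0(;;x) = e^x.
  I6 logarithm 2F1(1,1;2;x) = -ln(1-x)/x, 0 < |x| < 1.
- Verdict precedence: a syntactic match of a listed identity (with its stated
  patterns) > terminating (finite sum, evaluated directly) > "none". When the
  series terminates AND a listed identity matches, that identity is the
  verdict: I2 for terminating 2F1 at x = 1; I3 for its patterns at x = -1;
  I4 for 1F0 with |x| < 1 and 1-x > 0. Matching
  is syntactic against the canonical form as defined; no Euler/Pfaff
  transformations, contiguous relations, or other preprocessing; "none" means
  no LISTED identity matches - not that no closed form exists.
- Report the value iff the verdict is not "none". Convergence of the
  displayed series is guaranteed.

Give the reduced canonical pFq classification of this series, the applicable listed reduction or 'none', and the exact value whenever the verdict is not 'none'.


At argument 1/2: a 2F1 with upper {1, 1}, lower {2}, scaled by C = 5/9. Verdict: logarithm (I6) applies (the logarithm: parameters (1,1;2), x = 1/2). Value: (-10/9) * ln(1/2).

Key observation: from the first term 5/9: the denominator's factorial ratio (C = 5/9) is a lower Pochhammer.
Consecutive-term ratio: r(k) = (1/2) * (k+1) (k+1) / [(k+2) (k+1)] - rational in k, leading ratio (1/2); with t_0 = 5/9, classification follows.


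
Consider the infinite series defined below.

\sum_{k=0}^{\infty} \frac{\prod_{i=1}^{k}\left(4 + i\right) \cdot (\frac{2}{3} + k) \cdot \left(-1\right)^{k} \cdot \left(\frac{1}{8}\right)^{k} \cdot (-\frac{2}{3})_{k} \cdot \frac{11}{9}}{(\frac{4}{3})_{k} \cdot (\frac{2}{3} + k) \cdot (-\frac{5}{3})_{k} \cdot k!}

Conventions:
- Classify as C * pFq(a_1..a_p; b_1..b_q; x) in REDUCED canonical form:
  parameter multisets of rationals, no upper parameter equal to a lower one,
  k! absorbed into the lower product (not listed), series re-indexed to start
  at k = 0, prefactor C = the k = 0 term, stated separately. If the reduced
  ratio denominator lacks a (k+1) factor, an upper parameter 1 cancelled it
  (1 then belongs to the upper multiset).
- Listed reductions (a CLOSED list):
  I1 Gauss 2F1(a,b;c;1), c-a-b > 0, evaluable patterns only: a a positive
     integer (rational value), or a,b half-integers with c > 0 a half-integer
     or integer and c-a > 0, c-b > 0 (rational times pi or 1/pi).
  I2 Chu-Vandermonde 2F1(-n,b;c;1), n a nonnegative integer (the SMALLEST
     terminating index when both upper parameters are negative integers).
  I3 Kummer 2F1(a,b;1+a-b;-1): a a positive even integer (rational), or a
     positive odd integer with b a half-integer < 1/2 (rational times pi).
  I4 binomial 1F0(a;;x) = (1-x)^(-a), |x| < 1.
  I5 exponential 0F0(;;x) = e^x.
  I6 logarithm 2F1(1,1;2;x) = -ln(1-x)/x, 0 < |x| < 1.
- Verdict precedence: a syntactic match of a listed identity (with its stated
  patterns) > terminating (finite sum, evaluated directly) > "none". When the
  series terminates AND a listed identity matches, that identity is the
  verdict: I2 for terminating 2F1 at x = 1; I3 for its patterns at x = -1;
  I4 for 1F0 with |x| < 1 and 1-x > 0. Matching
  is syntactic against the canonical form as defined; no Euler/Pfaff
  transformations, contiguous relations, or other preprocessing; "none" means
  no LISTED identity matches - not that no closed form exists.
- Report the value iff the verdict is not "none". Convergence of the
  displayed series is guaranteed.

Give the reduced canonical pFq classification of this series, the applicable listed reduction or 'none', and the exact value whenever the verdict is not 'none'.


First insight: t_0 = \frac{11}{9} here, and striking the common factor k + 2/3 reduces the term (C = 11/9, x = -1/8).
Ratio: r(k) = -\frac{1}{8} * (k-\frac{2}{3}) (k+5) / [(k-\frac{5}{3}) (k+\frac{4}{3}) (k+1)] ; factor over Q: parameters, x = -\frac{1}{8}, and C = \frac{11}{9}.

The series (x = -\frac{1}{8}) is 2F2: upper {-\frac{2}{3}, 5}, lower {-\frac{5}{3}, \frac{4}{3}}, prefactor \frac{11}{9}. Verdict: none. No listed pattern accepts 2F2(-\frac{2}{3}, 5; -\frac{5}{3}, \frac{4}{3}; -\frac{1}{8}).


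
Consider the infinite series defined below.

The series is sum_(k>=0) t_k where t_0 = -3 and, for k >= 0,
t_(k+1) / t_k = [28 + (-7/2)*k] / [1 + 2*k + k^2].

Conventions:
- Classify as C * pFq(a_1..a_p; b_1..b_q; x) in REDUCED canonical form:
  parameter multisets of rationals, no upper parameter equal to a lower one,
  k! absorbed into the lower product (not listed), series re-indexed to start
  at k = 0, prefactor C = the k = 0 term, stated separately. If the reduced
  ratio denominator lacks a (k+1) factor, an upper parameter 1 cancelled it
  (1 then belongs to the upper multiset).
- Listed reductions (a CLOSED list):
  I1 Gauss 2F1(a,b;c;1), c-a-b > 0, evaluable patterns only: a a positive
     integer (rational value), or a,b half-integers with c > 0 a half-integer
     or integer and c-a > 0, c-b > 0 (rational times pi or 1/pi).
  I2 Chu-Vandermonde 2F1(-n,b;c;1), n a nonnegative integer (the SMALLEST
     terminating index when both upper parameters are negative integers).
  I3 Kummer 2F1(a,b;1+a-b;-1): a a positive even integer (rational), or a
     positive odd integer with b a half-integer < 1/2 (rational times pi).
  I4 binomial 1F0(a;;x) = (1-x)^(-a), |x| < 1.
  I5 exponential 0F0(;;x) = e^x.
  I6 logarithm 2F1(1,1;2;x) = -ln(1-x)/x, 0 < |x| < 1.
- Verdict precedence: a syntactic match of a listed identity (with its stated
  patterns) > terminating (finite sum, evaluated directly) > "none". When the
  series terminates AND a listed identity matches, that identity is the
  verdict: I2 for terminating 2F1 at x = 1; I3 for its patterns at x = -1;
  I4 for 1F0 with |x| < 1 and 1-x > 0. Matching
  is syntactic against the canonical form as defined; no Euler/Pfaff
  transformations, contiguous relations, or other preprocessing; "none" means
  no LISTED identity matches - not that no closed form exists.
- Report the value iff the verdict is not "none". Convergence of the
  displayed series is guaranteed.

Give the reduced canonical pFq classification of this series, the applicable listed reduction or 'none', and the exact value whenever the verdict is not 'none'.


Prefactor -3, argument -7/2: 1F1 with upper {-8} over lower {1}. Verdict: terminating - no listed pattern fits, but -8 in the upper list cuts the series at k = 8; direct evaluation. Sum: -2013821687/491520.

Structural cue: t_0 = -3 here, and factor the ratio over Q (C = -3, x = -7/2): negated roots = parameters.
Step ratio: r(k) = (-7/2) * (k-8) / [(k+1) (k+1)] ; factor over Q: parameters, x = (-7/2), and C = -3.


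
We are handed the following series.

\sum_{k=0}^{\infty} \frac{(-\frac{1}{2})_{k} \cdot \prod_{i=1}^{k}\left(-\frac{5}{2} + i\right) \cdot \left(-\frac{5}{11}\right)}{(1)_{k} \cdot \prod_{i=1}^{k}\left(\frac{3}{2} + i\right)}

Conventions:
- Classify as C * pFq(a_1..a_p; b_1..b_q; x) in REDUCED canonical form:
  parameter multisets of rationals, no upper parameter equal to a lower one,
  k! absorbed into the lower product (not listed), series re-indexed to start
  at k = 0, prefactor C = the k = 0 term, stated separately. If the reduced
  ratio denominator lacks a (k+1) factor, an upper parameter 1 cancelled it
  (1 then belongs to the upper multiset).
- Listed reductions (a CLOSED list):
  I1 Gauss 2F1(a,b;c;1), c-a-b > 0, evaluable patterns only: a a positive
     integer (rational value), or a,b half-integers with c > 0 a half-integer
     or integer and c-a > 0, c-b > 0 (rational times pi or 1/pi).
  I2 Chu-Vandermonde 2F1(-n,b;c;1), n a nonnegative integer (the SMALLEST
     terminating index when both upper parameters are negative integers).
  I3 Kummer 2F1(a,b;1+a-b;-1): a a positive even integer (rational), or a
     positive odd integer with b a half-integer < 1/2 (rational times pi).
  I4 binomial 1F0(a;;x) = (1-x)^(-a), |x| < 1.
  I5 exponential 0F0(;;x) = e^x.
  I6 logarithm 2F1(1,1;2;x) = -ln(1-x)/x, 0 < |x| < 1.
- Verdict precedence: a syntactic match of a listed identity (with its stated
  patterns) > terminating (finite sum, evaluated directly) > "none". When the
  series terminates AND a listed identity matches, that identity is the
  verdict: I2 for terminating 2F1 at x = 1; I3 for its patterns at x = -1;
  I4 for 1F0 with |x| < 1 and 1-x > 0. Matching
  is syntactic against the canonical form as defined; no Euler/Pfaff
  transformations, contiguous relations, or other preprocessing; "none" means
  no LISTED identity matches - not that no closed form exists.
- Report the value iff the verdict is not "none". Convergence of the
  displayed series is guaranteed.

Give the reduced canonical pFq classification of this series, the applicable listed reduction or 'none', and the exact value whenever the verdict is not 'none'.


Reduced: x = 1, 2F1, upper = {-\frac{3}{2}, -\frac{1}{2}}, lower = {\frac{5}{2}}, C = -\frac{5}{11}. Verdict at x = 1: Gauss (I1, half-integer pattern) matches (x = 1; upper {-\frac{3}{2}, -\frac{1}{2}} half-integers, c = \frac{5}{2} in the evaluable pattern). Exact value: \left(-\frac{525}{2816}\right) \cdot \pi.

Key observation: t_0 = -\frac{5}{11} here, and the lower running product (C = -5/11) is a rising factorial.
Term ratio: r(k) = 1 * (k-\frac{3}{2}) (k-\frac{1}{2}) / [(k+\frac{5}{2}) (k+1)] - rational in k, leading ratio 1; with t_0 = -\frac{5}{11}, classification follows.


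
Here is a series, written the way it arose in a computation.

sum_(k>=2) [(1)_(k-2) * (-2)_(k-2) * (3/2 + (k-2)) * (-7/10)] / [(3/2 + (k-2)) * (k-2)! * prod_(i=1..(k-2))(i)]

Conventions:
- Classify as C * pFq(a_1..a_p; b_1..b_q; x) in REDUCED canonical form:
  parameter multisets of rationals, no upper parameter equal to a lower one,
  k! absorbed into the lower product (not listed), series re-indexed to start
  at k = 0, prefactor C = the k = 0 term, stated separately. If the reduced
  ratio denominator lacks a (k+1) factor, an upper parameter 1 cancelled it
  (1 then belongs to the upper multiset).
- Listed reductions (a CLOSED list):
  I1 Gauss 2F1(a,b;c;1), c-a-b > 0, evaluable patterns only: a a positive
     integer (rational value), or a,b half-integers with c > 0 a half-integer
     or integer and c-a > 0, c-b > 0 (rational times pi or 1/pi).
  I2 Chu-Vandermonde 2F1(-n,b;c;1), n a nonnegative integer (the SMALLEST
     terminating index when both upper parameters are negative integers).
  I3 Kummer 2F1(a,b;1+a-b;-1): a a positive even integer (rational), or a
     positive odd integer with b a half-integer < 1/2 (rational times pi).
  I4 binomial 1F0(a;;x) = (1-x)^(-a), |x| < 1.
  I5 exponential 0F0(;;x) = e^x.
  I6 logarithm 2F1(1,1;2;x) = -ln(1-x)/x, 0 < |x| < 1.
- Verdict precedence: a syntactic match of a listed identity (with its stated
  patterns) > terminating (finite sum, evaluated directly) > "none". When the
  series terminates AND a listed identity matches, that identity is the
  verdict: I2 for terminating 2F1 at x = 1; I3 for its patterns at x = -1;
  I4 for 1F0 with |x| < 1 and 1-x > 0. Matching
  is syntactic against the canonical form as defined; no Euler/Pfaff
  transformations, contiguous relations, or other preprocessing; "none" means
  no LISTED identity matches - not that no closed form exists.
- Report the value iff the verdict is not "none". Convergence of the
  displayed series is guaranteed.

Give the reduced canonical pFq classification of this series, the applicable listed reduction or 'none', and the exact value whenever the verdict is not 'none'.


x = 1 here; the reduced form reads 1F0, upper {-2}, lower {-}, C = -7/10. Verdict: terminating - upper -2 stops the sum at k = 2; the 3 terms are added exactly. Value: 0.

Structural cue: with t_0 = -7/10, the lower running product (C = -7/10, x = 1) is a rising factorial.
Ratio: r(k) = 1 * (k-2) / [(k+1)] - rational; roots negated = parameters, x = 1, C = -7/10.


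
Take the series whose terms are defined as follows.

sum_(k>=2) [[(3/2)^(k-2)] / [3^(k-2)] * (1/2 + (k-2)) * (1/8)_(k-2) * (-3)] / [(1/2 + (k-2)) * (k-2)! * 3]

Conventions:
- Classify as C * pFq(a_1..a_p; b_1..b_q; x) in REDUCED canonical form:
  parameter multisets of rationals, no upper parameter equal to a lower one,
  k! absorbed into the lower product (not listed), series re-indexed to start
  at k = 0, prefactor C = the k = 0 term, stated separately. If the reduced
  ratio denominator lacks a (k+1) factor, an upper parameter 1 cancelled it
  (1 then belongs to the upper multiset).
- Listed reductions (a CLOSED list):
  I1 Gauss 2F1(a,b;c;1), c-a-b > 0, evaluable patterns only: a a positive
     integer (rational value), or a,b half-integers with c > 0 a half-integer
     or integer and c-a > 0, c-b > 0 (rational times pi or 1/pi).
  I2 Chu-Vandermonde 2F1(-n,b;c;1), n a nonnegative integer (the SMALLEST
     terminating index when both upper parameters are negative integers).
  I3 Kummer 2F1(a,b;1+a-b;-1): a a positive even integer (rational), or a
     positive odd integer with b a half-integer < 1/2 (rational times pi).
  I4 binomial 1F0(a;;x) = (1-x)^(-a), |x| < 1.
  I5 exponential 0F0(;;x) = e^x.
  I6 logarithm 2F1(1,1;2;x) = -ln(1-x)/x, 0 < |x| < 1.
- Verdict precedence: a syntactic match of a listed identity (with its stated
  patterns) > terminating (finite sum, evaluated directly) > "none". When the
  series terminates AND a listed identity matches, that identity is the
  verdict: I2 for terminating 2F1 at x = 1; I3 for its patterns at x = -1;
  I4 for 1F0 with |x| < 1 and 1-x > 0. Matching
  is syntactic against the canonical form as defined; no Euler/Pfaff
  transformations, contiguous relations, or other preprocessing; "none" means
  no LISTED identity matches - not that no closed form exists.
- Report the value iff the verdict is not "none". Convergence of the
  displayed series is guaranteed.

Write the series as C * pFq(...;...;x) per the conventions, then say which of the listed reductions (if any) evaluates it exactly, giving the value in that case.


Key observation: from the first term -1: the factor k + 1/2 cancels (top and bottom), leaving prefactor -1.
Ratio: r(k) = (1/2) * (k+1/8) / [(k+1)] - rational in k. x = (1/2); t_0 = -1; negate the roots.

This is -1 * 1F0(1/8; -; 1/2) in reduced canonical form. Verdict (x = 1/2): the I4 binomial reduction applies (the 1F0 binomial series: exponent -1/8, x = 1/2). Its exact value is (-1) * (1/2)^(-1/8).


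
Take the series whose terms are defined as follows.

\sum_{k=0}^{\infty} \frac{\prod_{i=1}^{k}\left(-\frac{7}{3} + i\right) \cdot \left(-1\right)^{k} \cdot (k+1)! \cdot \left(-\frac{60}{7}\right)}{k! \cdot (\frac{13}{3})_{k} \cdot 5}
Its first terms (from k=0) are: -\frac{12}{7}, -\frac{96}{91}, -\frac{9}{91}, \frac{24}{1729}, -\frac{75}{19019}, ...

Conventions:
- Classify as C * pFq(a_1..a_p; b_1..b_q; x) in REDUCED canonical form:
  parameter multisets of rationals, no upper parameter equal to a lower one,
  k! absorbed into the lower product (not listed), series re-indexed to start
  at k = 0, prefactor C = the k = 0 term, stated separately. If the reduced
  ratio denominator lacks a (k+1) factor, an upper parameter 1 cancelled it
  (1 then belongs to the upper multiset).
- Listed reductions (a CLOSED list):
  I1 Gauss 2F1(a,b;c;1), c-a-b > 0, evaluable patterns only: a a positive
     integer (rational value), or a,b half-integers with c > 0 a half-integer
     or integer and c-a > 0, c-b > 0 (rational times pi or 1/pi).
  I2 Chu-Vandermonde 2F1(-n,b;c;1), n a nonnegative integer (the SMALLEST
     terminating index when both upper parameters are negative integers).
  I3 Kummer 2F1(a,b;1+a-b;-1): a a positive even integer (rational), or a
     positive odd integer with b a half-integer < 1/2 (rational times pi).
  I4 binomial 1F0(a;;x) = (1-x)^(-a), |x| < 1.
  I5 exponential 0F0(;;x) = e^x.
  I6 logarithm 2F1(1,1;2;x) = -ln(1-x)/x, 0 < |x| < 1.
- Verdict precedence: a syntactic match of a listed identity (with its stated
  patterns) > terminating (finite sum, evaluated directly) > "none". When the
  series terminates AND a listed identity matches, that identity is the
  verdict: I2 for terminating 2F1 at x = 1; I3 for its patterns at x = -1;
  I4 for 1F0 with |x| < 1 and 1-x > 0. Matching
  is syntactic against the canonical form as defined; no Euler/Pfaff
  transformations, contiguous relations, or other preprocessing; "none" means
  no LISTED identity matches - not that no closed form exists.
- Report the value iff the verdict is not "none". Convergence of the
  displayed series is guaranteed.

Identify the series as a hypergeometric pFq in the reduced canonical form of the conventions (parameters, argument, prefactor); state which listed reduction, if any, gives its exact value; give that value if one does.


x = -1 here; the reduced form reads 2F1, upper {-\frac{4}{3}, 2}, lower {\frac{13}{3}}, C = -\frac{12}{7}. Verdict: Kummer (I3) fires (x = -1; c = \frac{13}{3} equals 1+a-b for upper {-\frac{4}{3}, 2}: listed pattern). Sum: -\frac{20}{7}.

First insight: t_0 = -\frac{12}{7} here, and the running product (C = -12/7) telescopes to a rising factorial.
Consecutive-term ratio: r(k) = -1 * (k-\frac{4}{3}) (k+2) / [(k+\frac{13}{3}) (k+1)] - rational in k, leading ratio -1; with t_0 = -\frac{12}{7}, classification follows.


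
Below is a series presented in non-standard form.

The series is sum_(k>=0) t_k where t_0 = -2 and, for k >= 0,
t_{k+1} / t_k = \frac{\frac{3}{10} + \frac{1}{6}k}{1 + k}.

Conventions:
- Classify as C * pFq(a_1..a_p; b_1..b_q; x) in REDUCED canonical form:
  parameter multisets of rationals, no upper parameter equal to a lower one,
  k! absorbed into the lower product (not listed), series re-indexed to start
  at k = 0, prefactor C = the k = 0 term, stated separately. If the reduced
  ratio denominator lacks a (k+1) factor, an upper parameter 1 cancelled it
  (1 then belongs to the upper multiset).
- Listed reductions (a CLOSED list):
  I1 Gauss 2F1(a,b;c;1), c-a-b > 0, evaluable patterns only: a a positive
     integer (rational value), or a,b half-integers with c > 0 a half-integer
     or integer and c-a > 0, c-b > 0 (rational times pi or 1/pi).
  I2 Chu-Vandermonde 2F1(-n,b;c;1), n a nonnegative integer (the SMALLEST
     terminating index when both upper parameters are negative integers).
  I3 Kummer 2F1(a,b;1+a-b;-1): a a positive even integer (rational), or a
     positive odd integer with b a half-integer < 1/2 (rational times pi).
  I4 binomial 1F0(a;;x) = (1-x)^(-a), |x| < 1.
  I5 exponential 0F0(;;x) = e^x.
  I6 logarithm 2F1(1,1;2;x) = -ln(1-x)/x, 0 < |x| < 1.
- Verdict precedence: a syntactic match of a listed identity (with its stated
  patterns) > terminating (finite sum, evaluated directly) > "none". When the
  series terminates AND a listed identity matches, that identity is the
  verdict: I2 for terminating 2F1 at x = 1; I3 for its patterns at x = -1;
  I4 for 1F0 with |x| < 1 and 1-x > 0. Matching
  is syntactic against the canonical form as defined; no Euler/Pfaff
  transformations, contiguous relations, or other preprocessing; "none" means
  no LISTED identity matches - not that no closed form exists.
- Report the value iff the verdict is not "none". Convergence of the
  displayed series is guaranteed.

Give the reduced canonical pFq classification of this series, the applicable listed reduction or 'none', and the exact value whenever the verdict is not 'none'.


At argument \frac{1}{6}: a 1F0 with upper {\frac{9}{5}}, lower {-}, scaled by C = -2. Verdict: binomial (I4) matches (the 1F0 binomial series: exponent -9/5, x = \frac{1}{6}). Its exact value is \left(-2\right) \cdot \left(\frac{5}{6}\right)^{-\frac{9}{5}}.

First insight: with t_0 = -2, roots of the ratio polynomials (C = -2, x = 1/6) are the negated parameters.
Term ratio: r(k) = \frac{1}{6} * (k+\frac{9}{5}) / [(k+1)] - rational in k. x = \frac{1}{6}; t_0 = -2; negate the roots.


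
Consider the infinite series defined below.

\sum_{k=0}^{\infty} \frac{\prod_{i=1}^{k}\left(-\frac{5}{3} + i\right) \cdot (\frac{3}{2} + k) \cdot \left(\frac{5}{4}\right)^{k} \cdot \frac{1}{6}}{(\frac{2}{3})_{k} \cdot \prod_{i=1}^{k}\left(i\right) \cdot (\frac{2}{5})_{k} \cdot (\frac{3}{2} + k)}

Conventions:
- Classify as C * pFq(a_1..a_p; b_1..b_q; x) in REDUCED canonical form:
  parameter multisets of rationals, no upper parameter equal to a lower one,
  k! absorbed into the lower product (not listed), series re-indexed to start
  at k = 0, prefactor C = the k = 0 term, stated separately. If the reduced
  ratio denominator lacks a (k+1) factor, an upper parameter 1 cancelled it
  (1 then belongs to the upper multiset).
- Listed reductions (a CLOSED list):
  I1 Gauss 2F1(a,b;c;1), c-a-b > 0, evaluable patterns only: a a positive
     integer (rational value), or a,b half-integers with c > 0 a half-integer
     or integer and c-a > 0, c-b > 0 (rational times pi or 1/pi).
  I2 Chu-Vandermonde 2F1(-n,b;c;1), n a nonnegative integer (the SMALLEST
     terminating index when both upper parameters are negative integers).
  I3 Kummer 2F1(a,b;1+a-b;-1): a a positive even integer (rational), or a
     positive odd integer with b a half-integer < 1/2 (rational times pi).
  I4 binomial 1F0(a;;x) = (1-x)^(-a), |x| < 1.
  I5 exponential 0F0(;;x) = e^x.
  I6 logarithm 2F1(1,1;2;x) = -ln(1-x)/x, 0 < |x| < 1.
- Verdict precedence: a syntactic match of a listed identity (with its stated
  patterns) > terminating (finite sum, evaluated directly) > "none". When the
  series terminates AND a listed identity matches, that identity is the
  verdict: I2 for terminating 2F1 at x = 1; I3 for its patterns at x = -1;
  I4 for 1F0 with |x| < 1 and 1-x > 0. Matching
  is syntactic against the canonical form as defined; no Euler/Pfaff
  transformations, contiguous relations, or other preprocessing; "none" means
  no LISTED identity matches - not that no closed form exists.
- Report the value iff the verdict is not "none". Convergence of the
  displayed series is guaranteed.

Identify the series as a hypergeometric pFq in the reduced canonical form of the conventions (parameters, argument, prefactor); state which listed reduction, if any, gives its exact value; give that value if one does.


Canonical form: C = \frac{1}{6} times 1F2 with upper {-\frac{2}{3}}, lower {\frac{2}{5}, \frac{2}{3}}, x = \frac{5}{4}. Verdict: none here - no I1-I6 shape fits x = \frac{5}{4} with lower {\frac{2}{5}, \frac{2}{3}}.

First insight: from the first term \frac{1}{6}: the running product (C = 1/6, x = 5/4) telescopes to a rising factorial.
Adjacent-term ratio: r(k) = \frac{5}{4} * (k-\frac{2}{3}) / [(k+\frac{2}{5}) (k+\frac{2}{3}) (k+1)] - rational in k. x = \frac{5}{4}; t_0 = \frac{1}{6}; negate the roots.


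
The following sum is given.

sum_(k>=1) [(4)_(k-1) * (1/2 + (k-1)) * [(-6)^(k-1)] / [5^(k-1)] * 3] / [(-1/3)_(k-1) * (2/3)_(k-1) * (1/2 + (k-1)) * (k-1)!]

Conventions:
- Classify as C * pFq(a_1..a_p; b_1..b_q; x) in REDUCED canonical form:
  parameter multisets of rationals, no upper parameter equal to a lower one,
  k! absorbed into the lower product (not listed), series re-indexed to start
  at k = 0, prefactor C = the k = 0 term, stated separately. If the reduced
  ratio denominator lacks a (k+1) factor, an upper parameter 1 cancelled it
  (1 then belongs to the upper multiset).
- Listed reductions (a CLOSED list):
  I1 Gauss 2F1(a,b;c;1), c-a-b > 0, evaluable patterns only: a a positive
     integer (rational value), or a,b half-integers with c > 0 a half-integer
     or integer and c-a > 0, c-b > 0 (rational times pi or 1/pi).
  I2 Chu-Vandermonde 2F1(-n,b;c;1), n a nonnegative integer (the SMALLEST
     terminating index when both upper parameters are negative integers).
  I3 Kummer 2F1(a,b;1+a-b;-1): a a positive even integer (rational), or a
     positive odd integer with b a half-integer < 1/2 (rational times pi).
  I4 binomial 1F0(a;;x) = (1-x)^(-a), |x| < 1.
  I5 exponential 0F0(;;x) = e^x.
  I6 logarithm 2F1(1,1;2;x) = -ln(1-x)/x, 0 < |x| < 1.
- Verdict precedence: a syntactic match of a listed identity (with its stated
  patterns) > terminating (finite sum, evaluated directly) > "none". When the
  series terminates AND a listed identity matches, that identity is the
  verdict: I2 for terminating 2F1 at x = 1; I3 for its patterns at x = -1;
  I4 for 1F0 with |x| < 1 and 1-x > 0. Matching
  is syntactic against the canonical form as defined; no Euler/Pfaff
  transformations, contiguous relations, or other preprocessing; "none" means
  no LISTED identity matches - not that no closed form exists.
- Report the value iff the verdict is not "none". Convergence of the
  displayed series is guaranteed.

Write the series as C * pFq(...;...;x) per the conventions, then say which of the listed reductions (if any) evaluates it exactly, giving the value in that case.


Canonical form: C = 3 times 1F2 with upper {4}, lower {-1/3, 2/3}, x = -6/5. Verdict: none - this 1F2 at x = -6/5 matches no listed pattern, and upper {4} holds no stopper.

The tell: with t_0 = 3, the two geometric factors (C = 3) combine into one argument.
Step ratio: r(k) = (-6/5) * (k+4) / [(k-1/3) (k+2/3) (k+1)] - rational in k, leading ratio (-6/5); with t_0 = 3, classification follows.
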